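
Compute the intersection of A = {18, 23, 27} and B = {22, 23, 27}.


A ∩ B = elements in both A and B
A = {18, 23, 27}
B = {22, 23, 27}
A ∩ B = {23, 27}

A ∩ B = {23, 27}


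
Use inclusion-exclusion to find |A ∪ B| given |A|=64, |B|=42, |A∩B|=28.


|A ∪ B| = |A| + |B| - |A ∩ B|
= 64 + 42 - 28
= 78

|A ∪ B| = 78


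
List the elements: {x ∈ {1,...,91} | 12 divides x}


Checking each candidate:
Condition: multiples of 12 in {1,...,91}
Result = {12, 24, 36, 48, 60, 72, 84}

{12, 24, 36, 48, 60, 72, 84}


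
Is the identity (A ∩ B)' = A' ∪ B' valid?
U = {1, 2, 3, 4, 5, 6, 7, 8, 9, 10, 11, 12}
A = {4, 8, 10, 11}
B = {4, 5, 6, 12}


LHS: A ∩ B = {4}
(A ∩ B)' = U \ (A ∩ B) = {1, 2, 3, 5, 6, 7, 8, 9, 10, 11, 12}
A' = {1, 2, 3, 5, 6, 7, 9, 12}, B' = {1, 2, 3, 7, 8, 9, 10, 11}
Claimed RHS: A' ∪ B' = {1, 2, 3, 5, 6, 7, 8, 9, 10, 11, 12}
Identity is VALID: LHS = RHS = {1, 2, 3, 5, 6, 7, 8, 9, 10, 11, 12} ✓

Identity is valid. (A ∩ B)' = A' ∪ B' = {1, 2, 3, 5, 6, 7, 8, 9, 10, 11, 12}


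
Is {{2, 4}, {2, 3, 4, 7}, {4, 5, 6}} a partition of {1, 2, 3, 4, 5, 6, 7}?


A partition requires: (1) non-empty parts, (2) pairwise disjoint, (3) union = U
Parts: {2, 4}, {2, 3, 4, 7}, {4, 5, 6}
Union of parts: {2, 3, 4, 5, 6, 7}
U = {1, 2, 3, 4, 5, 6, 7}
All non-empty? True
Pairwise disjoint? False
Covers U? False

No, not a valid partition


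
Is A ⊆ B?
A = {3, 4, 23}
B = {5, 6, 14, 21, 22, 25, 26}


A ⊆ B means every element of A is in B.
Elements in A not in B: {3, 4, 23}
So A ⊄ B.

No, A ⊄ B


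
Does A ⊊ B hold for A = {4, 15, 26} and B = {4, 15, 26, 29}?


A ⊂ B requires: A ⊆ B AND A ≠ B.
A ⊆ B? Yes
A = B? No
A ⊂ B: Yes (A is a proper subset of B)

Yes, A ⊂ B


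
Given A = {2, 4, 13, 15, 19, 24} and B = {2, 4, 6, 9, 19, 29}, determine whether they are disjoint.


Disjoint means A ∩ B = ∅.
A ∩ B = {2, 4, 19}
A ∩ B ≠ ∅, so A and B are NOT disjoint.

No, A and B are not disjoint (A ∩ B = {2, 4, 19})


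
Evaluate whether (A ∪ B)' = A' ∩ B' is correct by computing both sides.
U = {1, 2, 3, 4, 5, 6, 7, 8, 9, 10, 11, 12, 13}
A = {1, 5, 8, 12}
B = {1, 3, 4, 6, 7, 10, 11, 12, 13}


LHS: A ∪ B = {1, 3, 4, 5, 6, 7, 8, 10, 11, 12, 13}
(A ∪ B)' = U \ (A ∪ B) = {2, 9}
A' = {2, 3, 4, 6, 7, 9, 10, 11, 13}, B' = {2, 5, 8, 9}
Claimed RHS: A' ∩ B' = {2, 9}
Identity is VALID: LHS = RHS = {2, 9} ✓

Identity is valid. (A ∪ B)' = A' ∩ B' = {2, 9}


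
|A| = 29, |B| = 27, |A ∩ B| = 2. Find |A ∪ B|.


|A ∪ B| = |A| + |B| - |A ∩ B|
= 29 + 27 - 2
= 54

|A ∪ B| = 54


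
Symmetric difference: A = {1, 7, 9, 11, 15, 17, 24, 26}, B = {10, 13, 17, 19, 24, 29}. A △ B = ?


A △ B = (A \ B) ∪ (B \ A) = elements in exactly one of A or B
A \ B = {1, 7, 9, 11, 15, 26}
B \ A = {10, 13, 19, 29}
A △ B = {1, 7, 9, 10, 11, 13, 15, 19, 26, 29}

A △ B = {1, 7, 9, 10, 11, 13, 15, 19, 26, 29}


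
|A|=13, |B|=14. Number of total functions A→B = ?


Each of |A| = 13 inputs maps to any of |B| = 14 outputs.
# functions = |B|^|A| = 14^13
= 793714773254144

Number of functions = 793714773254144


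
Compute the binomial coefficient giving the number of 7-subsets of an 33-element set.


C(n,k) = n! / (k!(n-k)!)
C(33,7) = 33! / (7!26!)
= 4272048

C(33,7) = 4272048


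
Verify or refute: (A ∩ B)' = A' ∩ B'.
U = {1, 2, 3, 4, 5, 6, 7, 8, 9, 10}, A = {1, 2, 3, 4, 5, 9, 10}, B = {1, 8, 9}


LHS: A ∩ B = {1, 9}
(A ∩ B)' = U \ (A ∩ B) = {2, 3, 4, 5, 6, 7, 8, 10}
A' = {6, 7, 8}, B' = {2, 3, 4, 5, 6, 7, 10}
Claimed RHS: A' ∩ B' = {6, 7}
Identity is INVALID: LHS = {2, 3, 4, 5, 6, 7, 8, 10} but the RHS claimed here equals {6, 7}. The correct form is (A ∩ B)' = A' ∪ B'.

Identity is invalid: (A ∩ B)' = {2, 3, 4, 5, 6, 7, 8, 10} but A' ∩ B' = {6, 7}. The correct De Morgan law is (A ∩ B)' = A' ∪ B'.


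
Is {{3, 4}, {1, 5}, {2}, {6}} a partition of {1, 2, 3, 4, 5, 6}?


A partition requires: (1) non-empty parts, (2) pairwise disjoint, (3) union = U
Parts: {3, 4}, {1, 5}, {2}, {6}
Union of parts: {1, 2, 3, 4, 5, 6}
U = {1, 2, 3, 4, 5, 6}
All non-empty? True
Pairwise disjoint? True
Covers U? True

Yes, valid partition


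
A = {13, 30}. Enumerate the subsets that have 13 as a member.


A subset of A contains 13 iff the remaining 1 elements form any subset of A \ {13}.
Count: 2^(n-1) = 2^1 = 2
Subsets containing 13: {13}, {13, 30}

Subsets containing 13 (2 total): {13}, {13, 30}


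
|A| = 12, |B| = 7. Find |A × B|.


|A × B| = |A| × |B|
= 12 × 7
= 84

|A × B| = 84


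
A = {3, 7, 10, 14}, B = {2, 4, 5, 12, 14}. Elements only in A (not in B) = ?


A = {3, 7, 10, 14}
B = {2, 4, 5, 12, 14}
Region: only in A (not in B)
Elements: {3, 7, 10}

Elements only in A (not in B): {3, 7, 10}


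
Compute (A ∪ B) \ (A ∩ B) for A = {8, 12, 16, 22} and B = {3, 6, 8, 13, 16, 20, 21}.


A △ B = (A \ B) ∪ (B \ A) = elements in exactly one of A or B
A \ B = {12, 22}
B \ A = {3, 6, 13, 20, 21}
A △ B = {3, 6, 12, 13, 20, 21, 22}

A △ B = {3, 6, 12, 13, 20, 21, 22}


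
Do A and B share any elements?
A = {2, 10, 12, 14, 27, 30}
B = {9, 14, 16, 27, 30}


Disjoint means A ∩ B = ∅.
A ∩ B = {14, 27, 30}
A ∩ B ≠ ∅, so A and B are NOT disjoint.

Yes — A and B share the element(s) of A ∩ B = {14, 27, 30}, so they are not disjoint


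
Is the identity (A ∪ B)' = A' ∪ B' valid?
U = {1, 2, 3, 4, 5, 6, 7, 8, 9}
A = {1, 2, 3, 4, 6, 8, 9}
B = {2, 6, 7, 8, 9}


LHS: A ∪ B = {1, 2, 3, 4, 6, 7, 8, 9}
(A ∪ B)' = U \ (A ∪ B) = {5}
A' = {5, 7}, B' = {1, 3, 4, 5}
Claimed RHS: A' ∪ B' = {1, 3, 4, 5, 7}
Identity is INVALID: LHS = {5} but the RHS claimed here equals {1, 3, 4, 5, 7}. The correct form is (A ∪ B)' = A' ∩ B'.

Identity is invalid: (A ∪ B)' = {5} but A' ∪ B' = {1, 3, 4, 5, 7}. The correct De Morgan law is (A ∪ B)' = A' ∩ B'.


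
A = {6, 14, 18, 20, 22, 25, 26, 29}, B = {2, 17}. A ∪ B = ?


A ∪ B = all elements in A or B (or both)
A = {6, 14, 18, 20, 22, 25, 26, 29}
B = {2, 17}
A ∪ B = {2, 6, 14, 17, 18, 20, 22, 25, 26, 29}

A ∪ B = {2, 6, 14, 17, 18, 20, 22, 25, 26, 29}


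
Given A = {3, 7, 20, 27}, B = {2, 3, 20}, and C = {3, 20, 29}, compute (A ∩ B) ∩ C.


A ∩ B = {3, 20}
(A ∩ B) ∩ C = {3, 20}

A ∩ B ∩ C = {3, 20}


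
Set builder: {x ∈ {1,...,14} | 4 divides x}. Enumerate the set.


Checking each candidate:
Condition: multiples of 4 in {1,...,14}
Result = {4, 8, 12}

{4, 8, 12}


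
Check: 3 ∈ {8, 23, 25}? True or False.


A = {8, 23, 25}
Checking if 3 is in A
3 is not in A → False

3 ∉ A


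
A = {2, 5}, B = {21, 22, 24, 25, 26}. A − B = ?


A \ B = elements in A but not in B
A = {2, 5}
B = {21, 22, 24, 25, 26}
Remove from A any elements in B
A \ B = {2, 5}

A \ B = {2, 5}


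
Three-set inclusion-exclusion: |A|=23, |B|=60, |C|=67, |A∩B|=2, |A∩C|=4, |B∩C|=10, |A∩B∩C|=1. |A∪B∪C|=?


|A∪B∪C| = |A|+|B|+|C| - |A∩B|-|A∩C|-|B∩C| + |A∩B∩C|
= 23+60+67 - 2-4-10 + 1
= 150 - 16 + 1
= 135

|A ∪ B ∪ C| = 135


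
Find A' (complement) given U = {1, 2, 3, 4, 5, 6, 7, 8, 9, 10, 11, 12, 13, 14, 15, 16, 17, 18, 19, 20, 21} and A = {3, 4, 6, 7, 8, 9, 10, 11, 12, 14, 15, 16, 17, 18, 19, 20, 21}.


Aᶜ = U \ A = elements in U but not in A
U = {1, 2, 3, 4, 5, 6, 7, 8, 9, 10, 11, 12, 13, 14, 15, 16, 17, 18, 19, 20, 21}
A = {3, 4, 6, 7, 8, 9, 10, 11, 12, 14, 15, 16, 17, 18, 19, 20, 21}
Aᶜ = {1, 2, 5, 13}

Aᶜ = {1, 2, 5, 13}


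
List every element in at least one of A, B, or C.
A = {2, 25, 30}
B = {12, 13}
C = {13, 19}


A ∪ B = {2, 12, 13, 25, 30}
(A ∪ B) ∪ C = {2, 12, 13, 19, 25, 30}

A ∪ B ∪ C = {2, 12, 13, 19, 25, 30}


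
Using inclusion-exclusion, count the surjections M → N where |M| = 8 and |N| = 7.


n = |M| = 8, k = |N| = 7. Surjections via inclusion-exclusion:
S(n,k) = Σ(-1)^i × C(k,i) × (k-i)^n, i=0 to k
i=0: (-1)^0×C(7,0)×7^8 = 5764801
i=1: (-1)^1×C(7,1)×6^8 = -11757312
i=2: (-1)^2×C(7,2)×5^8 = 8203125
i=3: (-1)^3×C(7,3)×4^8 = -2293760
i=4: (-1)^4×C(7,4)×3^8 = 229635
i=5: (-1)^5×C(7,5)×2^8 = -5376
i=6: (-1)^6×C(7,6)×1^8 = 7
i=7: (-1)^7×C(7,7)×0^8 = 0
Total = 141120

Number of surjections = 141120


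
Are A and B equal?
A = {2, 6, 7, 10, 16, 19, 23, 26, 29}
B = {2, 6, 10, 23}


Two sets are equal iff they have exactly the same elements.
A = {2, 6, 7, 10, 16, 19, 23, 26, 29}
B = {2, 6, 10, 23}
Differences: {7, 16, 19, 26, 29}
A ≠ B

No, A ≠ B


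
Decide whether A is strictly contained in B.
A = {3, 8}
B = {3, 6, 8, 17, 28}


A ⊂ B requires: A ⊆ B AND A ≠ B.
A ⊆ B? Yes
A = B? No
A ⊂ B: Yes (A is a proper subset of B)

Yes, A ⊂ B


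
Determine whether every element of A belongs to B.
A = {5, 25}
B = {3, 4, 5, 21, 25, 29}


A ⊆ B means every element of A is in B.
All elements of A are in B.
So A ⊆ B.

Yes, A ⊆ B


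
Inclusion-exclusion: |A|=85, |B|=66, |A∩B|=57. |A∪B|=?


|A ∪ B| = |A| + |B| - |A ∩ B|
= 85 + 66 - 57
= 94

|A ∪ B| = 94


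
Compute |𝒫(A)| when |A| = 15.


Number of subsets = 2^n
= 2^15
= 32768

|P(A)| = 32768


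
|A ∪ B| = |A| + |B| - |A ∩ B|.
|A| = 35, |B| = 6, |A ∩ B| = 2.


|A ∪ B| = |A| + |B| - |A ∩ B|
= 35 + 6 - 2
= 39

|A ∪ B| = 39


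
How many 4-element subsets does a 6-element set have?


C(n,k) = n! / (k!(n-k)!)
C(6,4) = 6! / (4!2!)
= 15

C(6,4) = 15


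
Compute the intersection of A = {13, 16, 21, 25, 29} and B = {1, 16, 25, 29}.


A ∩ B = elements in both A and B
A = {13, 16, 21, 25, 29}
B = {1, 16, 25, 29}
A ∩ B = {16, 25, 29}

A ∩ B = {16, 25, 29}


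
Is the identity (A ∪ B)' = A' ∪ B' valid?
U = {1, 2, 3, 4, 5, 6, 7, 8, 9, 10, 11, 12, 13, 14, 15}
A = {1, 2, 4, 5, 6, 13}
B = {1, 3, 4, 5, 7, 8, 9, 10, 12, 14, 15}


LHS: A ∪ B = {1, 2, 3, 4, 5, 6, 7, 8, 9, 10, 12, 13, 14, 15}
(A ∪ B)' = U \ (A ∪ B) = {11}
A' = {3, 7, 8, 9, 10, 11, 12, 14, 15}, B' = {2, 6, 11, 13}
Claimed RHS: A' ∪ B' = {2, 3, 6, 7, 8, 9, 10, 11, 12, 13, 14, 15}
Identity is INVALID: LHS = {11} but the RHS claimed here equals {2, 3, 6, 7, 8, 9, 10, 11, 12, 13, 14, 15}. The correct form is (A ∪ B)' = A' ∩ B'.

Identity is invalid: (A ∪ B)' = {11} but A' ∪ B' = {2, 3, 6, 7, 8, 9, 10, 11, 12, 13, 14, 15}. The correct De Morgan law is (A ∪ B)' = A' ∩ B'.


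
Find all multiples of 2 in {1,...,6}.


Checking each candidate:
Condition: multiples of 2 in {1,...,6}
Result = {2, 4, 6}

{2, 4, 6}


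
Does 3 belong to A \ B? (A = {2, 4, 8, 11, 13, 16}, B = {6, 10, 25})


A = {2, 4, 8, 11, 13, 16}, B = {6, 10, 25}
A \ B = elements in A but not in B
A \ B = {2, 4, 8, 11, 13, 16}
Checking if 3 ∈ A \ B
3 is not in A \ B → False

3 ∉ A \ B


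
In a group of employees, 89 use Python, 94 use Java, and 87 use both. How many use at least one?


|A ∪ B| = |A| + |B| - |A ∩ B|
= 89 + 94 - 87
= 96

|A ∪ B| = 96


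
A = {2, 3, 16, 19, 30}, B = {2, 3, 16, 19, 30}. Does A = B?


Two sets are equal iff they have exactly the same elements.
A = {2, 3, 16, 19, 30}
B = {2, 3, 16, 19, 30}
Same elements → A = B

Yes, A = B


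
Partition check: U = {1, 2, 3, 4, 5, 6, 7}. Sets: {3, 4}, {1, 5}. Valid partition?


A partition requires: (1) non-empty parts, (2) pairwise disjoint, (3) union = U
Parts: {3, 4}, {1, 5}
Union of parts: {1, 3, 4, 5}
U = {1, 2, 3, 4, 5, 6, 7}
All non-empty? True
Pairwise disjoint? True
Covers U? False

No, not a valid partition


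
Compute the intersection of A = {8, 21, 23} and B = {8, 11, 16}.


A ∩ B = elements in both A and B
A = {8, 21, 23}
B = {8, 11, 16}
A ∩ B = {8}

A ∩ B = {8}


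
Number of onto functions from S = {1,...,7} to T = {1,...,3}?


n = |S| = 7, k = |T| = 3. Surjections via inclusion-exclusion:
S(n,k) = Σ(-1)^i × C(k,i) × (k-i)^n, i=0 to k
i=0: (-1)^0×C(3,0)×3^7 = 2187
i=1: (-1)^1×C(3,1)×2^7 = -384
i=2: (-1)^2×C(3,2)×1^7 = 3
i=3: (-1)^3×C(3,3)×0^7 = 0
Total = 1806

Number of surjections = 1806


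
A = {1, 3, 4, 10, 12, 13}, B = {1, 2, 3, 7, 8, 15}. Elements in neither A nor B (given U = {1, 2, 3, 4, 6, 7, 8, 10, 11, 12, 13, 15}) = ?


A = {1, 3, 4, 10, 12, 13}
B = {1, 2, 3, 7, 8, 15}
Region: in neither A nor B (given U = {1, 2, 3, 4, 6, 7, 8, 10, 11, 12, 13, 15})
Elements: {6, 11}

Elements in neither A nor B (given U = {1, 2, 3, 4, 6, 7, 8, 10, 11, 12, 13, 15}): {6, 11}


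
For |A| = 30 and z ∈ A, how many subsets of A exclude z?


Subsets of A avoiding z are subsets of A \ {z}, which has 29 elements.
Count = 2^(n-1) = 2^29
= 536870912

Number of subsets avoiding z = 536870912


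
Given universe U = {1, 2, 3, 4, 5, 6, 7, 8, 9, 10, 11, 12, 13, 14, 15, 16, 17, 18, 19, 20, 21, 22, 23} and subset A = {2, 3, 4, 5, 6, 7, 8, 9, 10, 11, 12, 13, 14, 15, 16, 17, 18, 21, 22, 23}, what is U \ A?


Aᶜ = U \ A = elements in U but not in A
U = {1, 2, 3, 4, 5, 6, 7, 8, 9, 10, 11, 12, 13, 14, 15, 16, 17, 18, 19, 20, 21, 22, 23}
A = {2, 3, 4, 5, 6, 7, 8, 9, 10, 11, 12, 13, 14, 15, 16, 17, 18, 21, 22, 23}
Aᶜ = {1, 19, 20}

Aᶜ = {1, 19, 20}


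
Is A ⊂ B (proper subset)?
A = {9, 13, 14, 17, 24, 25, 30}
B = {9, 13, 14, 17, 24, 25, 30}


A ⊂ B requires: A ⊆ B AND A ≠ B.
A ⊆ B? Yes
A = B? Yes
A = B, so A is not a PROPER subset.

No, A is not a proper subset of B


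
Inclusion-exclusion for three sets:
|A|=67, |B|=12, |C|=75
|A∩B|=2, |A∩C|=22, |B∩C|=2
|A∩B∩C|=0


|A∪B∪C| = |A|+|B|+|C| - |A∩B|-|A∩C|-|B∩C| + |A∩B∩C|
= 67+12+75 - 2-22-2 + 0
= 154 - 26 + 0
= 128

|A ∪ B ∪ C| = 128


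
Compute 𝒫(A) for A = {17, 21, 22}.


|A| = 3, so |P(A)| = 2^3 = 8
Enumerate subsets by cardinality (0 to 3):
∅, {17}, {21}, {22}, {17, 21}, {17, 22}, {21, 22}, {17, 21, 22}

P(A) has 8 subsets: ∅, {17}, {21}, {22}, {17, 21}, {17, 22}, {21, 22}, {17, 21, 22}


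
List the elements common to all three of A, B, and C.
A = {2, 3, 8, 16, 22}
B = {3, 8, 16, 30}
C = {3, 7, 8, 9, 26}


A ∩ B = {3, 8, 16}
(A ∩ B) ∩ C = {3, 8}

A ∩ B ∩ C = {3, 8}


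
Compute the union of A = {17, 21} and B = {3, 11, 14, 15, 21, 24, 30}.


A ∪ B = all elements in A or B (or both)
A = {17, 21}
B = {3, 11, 14, 15, 21, 24, 30}
A ∪ B = {3, 11, 14, 15, 17, 21, 24, 30}

A ∪ B = {3, 11, 14, 15, 17, 21, 24, 30}


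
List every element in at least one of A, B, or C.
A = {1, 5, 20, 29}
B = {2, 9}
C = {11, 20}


A ∪ B = {1, 2, 5, 9, 20, 29}
(A ∪ B) ∪ C = {1, 2, 5, 9, 11, 20, 29}

A ∪ B ∪ C = {1, 2, 5, 9, 11, 20, 29}


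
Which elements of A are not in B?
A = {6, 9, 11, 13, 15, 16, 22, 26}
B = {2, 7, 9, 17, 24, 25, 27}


A \ B = elements in A but not in B
A = {6, 9, 11, 13, 15, 16, 22, 26}
B = {2, 7, 9, 17, 24, 25, 27}
Remove from A any elements in B
A \ B = {6, 11, 13, 15, 16, 22, 26}

A \ B = {6, 11, 13, 15, 16, 22, 26}


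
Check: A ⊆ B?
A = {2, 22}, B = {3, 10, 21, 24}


A ⊆ B means every element of A is in B.
Elements in A not in B: {2, 22}
So A ⊄ B.

No, A ⊄ B


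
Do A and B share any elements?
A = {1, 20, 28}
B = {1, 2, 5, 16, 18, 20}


Disjoint means A ∩ B = ∅.
A ∩ B = {1, 20}
A ∩ B ≠ ∅, so A and B are NOT disjoint.

Yes — A and B share the element(s) of A ∩ B = {1, 20}, so they are not disjoint


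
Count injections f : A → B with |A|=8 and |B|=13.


An injection sends each of |A| = 8 inputs to a distinct output in B.
# injections = |B|·(|B|-1)·…·(|B|-|A|+1) = 13! / (13 - 8)!
= 13 × 12 × 11 × 10 × 9 × 8 × 7 × 6
= 51891840

Number of injections = 51891840


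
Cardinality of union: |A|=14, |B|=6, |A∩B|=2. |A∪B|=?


|A ∪ B| = |A| + |B| - |A ∩ B|
= 14 + 6 - 2
= 18

|A ∪ B| = 18


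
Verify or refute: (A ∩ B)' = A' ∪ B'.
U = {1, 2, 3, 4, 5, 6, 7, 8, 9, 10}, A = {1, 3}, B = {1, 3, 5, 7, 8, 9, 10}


LHS: A ∩ B = {1, 3}
(A ∩ B)' = U \ (A ∩ B) = {2, 4, 5, 6, 7, 8, 9, 10}
A' = {2, 4, 5, 6, 7, 8, 9, 10}, B' = {2, 4, 6}
Claimed RHS: A' ∪ B' = {2, 4, 5, 6, 7, 8, 9, 10}
Identity is VALID: LHS = RHS = {2, 4, 5, 6, 7, 8, 9, 10} ✓

Identity is valid. (A ∩ B)' = A' ∪ B' = {2, 4, 5, 6, 7, 8, 9, 10}


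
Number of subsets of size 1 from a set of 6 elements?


C(n,k) = n! / (k!(n-k)!)
C(6,1) = 6! / (1!5!)
= 6

C(6,1) = 6


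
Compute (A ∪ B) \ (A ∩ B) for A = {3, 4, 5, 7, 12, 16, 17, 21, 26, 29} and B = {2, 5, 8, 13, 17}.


A △ B = (A \ B) ∪ (B \ A) = elements in exactly one of A or B
A \ B = {3, 4, 7, 12, 16, 21, 26, 29}
B \ A = {2, 8, 13}
A △ B = {2, 3, 4, 7, 8, 12, 13, 16, 21, 26, 29}

A △ B = {2, 3, 4, 7, 8, 12, 13, 16, 21, 26, 29}


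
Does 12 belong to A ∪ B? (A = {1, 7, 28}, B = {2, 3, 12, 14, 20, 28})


A = {1, 7, 28}, B = {2, 3, 12, 14, 20, 28}
A ∪ B = all elements in A or B
A ∪ B = {1, 2, 3, 7, 12, 14, 20, 28}
Checking if 12 ∈ A ∪ B
12 is in A ∪ B → True

12 ∈ A ∪ B


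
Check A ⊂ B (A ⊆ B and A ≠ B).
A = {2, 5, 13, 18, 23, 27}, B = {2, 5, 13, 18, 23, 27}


A ⊂ B requires: A ⊆ B AND A ≠ B.
A ⊆ B? Yes
A = B? Yes
A = B, so A is not a PROPER subset.

No, A is not a proper subset of B


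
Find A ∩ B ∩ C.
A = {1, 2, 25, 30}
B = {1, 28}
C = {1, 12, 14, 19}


A ∩ B = {1}
(A ∩ B) ∩ C = {1}

A ∩ B ∩ C = {1}


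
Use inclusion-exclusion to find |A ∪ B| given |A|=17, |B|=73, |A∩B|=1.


|A ∪ B| = |A| + |B| - |A ∩ B|
= 17 + 73 - 1
= 89

|A ∪ B| = 89


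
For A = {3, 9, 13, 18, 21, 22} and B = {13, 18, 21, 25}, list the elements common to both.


A ∩ B = elements in both A and B
A = {3, 9, 13, 18, 21, 22}
B = {13, 18, 21, 25}
A ∩ B = {13, 18, 21}

A ∩ B = {13, 18, 21}


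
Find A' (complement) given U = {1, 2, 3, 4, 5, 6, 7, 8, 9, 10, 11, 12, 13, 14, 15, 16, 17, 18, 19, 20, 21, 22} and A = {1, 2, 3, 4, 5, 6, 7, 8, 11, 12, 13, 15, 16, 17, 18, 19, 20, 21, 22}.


Aᶜ = U \ A = elements in U but not in A
U = {1, 2, 3, 4, 5, 6, 7, 8, 9, 10, 11, 12, 13, 14, 15, 16, 17, 18, 19, 20, 21, 22}
A = {1, 2, 3, 4, 5, 6, 7, 8, 11, 12, 13, 15, 16, 17, 18, 19, 20, 21, 22}
Aᶜ = {9, 10, 14}

Aᶜ = {9, 10, 14}


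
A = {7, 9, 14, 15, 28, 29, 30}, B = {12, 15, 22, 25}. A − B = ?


A \ B = elements in A but not in B
A = {7, 9, 14, 15, 28, 29, 30}
B = {12, 15, 22, 25}
Remove from A any elements in B
A \ B = {7, 9, 14, 28, 29, 30}

A \ B = {7, 9, 14, 28, 29, 30}


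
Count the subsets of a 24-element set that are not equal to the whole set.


Total subsets = 2^n = 2^24 = 16777216
Proper subsets exclude the set itself: 2^n - 1
= 16777216 - 1
= 16777215

Number of proper subsets = 16777215


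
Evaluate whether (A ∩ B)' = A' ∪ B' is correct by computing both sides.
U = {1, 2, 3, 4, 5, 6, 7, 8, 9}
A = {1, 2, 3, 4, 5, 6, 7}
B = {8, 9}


LHS: A ∩ B = ∅
(A ∩ B)' = U \ (A ∩ B) = {1, 2, 3, 4, 5, 6, 7, 8, 9}
A' = {8, 9}, B' = {1, 2, 3, 4, 5, 6, 7}
Claimed RHS: A' ∪ B' = {1, 2, 3, 4, 5, 6, 7, 8, 9}
Identity is VALID: LHS = RHS = {1, 2, 3, 4, 5, 6, 7, 8, 9} ✓

Identity is valid. (A ∩ B)' = A' ∪ B' = {1, 2, 3, 4, 5, 6, 7, 8, 9}


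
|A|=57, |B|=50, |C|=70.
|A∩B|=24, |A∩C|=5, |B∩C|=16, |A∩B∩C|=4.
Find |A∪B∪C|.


|A∪B∪C| = |A|+|B|+|C| - |A∩B|-|A∩C|-|B∩C| + |A∩B∩C|
= 57+50+70 - 24-5-16 + 4
= 177 - 45 + 4
= 136

|A ∪ B ∪ C| = 136


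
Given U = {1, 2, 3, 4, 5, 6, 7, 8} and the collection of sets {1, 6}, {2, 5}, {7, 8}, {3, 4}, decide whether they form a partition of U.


A partition requires: (1) non-empty parts, (2) pairwise disjoint, (3) union = U
Parts: {1, 6}, {2, 5}, {7, 8}, {3, 4}
Union of parts: {1, 2, 3, 4, 5, 6, 7, 8}
U = {1, 2, 3, 4, 5, 6, 7, 8}
All non-empty? True
Pairwise disjoint? True
Covers U? True

Yes, valid partition


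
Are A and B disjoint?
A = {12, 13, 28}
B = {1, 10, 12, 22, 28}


Disjoint means A ∩ B = ∅.
A ∩ B = {12, 28}
A ∩ B ≠ ∅, so A and B are NOT disjoint.

No, A and B are not disjoint (A ∩ B = {12, 28})


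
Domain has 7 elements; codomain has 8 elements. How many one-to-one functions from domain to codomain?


An injection sends each of |A| = 7 inputs to a distinct output in B.
# injections = |B|·(|B|-1)·…·(|B|-|A|+1) = 8! / (8 - 7)!
= 8 × 7 × 6 × 5 × 4 × 3 × 2
= 40320

Number of injections = 40320


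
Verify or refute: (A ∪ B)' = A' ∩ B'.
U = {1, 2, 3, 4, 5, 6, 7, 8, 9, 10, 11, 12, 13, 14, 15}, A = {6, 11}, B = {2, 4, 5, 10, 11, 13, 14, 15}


LHS: A ∪ B = {2, 4, 5, 6, 10, 11, 13, 14, 15}
(A ∪ B)' = U \ (A ∪ B) = {1, 3, 7, 8, 9, 12}
A' = {1, 2, 3, 4, 5, 7, 8, 9, 10, 12, 13, 14, 15}, B' = {1, 3, 6, 7, 8, 9, 12}
Claimed RHS: A' ∩ B' = {1, 3, 7, 8, 9, 12}
Identity is VALID: LHS = RHS = {1, 3, 7, 8, 9, 12} ✓

Identity is valid. (A ∪ B)' = A' ∩ B' = {1, 3, 7, 8, 9, 12}


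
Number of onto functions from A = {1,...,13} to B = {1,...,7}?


n = |A| = 13, k = |B| = 7. Surjections via inclusion-exclusion:
S(n,k) = Σ(-1)^i × C(k,i) × (k-i)^n, i=0 to k
i=0: (-1)^0×C(7,0)×7^13 = 96889010407
i=1: (-1)^1×C(7,1)×6^13 = -91424858112
i=2: (-1)^2×C(7,2)×5^13 = 25634765625
i=3: (-1)^3×C(7,3)×4^13 = -2348810240
i=4: (-1)^4×C(7,4)×3^13 = 55801305
i=5: (-1)^5×C(7,5)×2^13 = -172032
i=6: (-1)^6×C(7,6)×1^13 = 7
i=7: (-1)^7×C(7,7)×0^13 = 0
Total = 28805736960

Number of surjections = 28805736960


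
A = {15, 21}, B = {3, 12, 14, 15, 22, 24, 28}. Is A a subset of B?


A ⊆ B means every element of A is in B.
Elements in A not in B: {21}
So A ⊄ B.

No, A ⊄ B


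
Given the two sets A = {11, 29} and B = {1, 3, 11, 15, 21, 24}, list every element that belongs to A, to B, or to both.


A ∪ B = all elements in A or B (or both)
A = {11, 29}
B = {1, 3, 11, 15, 21, 24}
A ∪ B = {1, 3, 11, 15, 21, 24, 29}

A ∪ B = {1, 3, 11, 15, 21, 24, 29}


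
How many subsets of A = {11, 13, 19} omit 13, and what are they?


A subset of A that omits 13 is a subset of A \ {13}, so there are 2^(n-1) = 2^2 = 4 of them.
Subsets excluding 13: ∅, {11}, {19}, {11, 19}

Subsets excluding 13 (4 total): ∅, {11}, {19}, {11, 19}


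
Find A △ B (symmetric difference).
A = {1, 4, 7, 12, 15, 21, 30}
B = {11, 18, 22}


A △ B = (A \ B) ∪ (B \ A) = elements in exactly one of A or B
A \ B = {1, 4, 7, 12, 15, 21, 30}
B \ A = {11, 18, 22}
A △ B = {1, 4, 7, 11, 12, 15, 18, 21, 22, 30}

A △ B = {1, 4, 7, 11, 12, 15, 18, 21, 22, 30}


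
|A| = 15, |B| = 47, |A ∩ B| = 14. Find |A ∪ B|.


|A ∪ B| = |A| + |B| - |A ∩ B|
= 15 + 47 - 14
= 48

|A ∪ B| = 48


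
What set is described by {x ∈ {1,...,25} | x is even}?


Checking each candidate:
Condition: even numbers in {1,...,25}
Result = {2, 4, 6, 8, 10, 12, 14, 16, 18, 20, 22, 24}

{2, 4, 6, 8, 10, 12, 14, 16, 18, 20, 22, 24}


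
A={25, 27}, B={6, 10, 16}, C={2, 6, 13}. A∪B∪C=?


A ∪ B = {6, 10, 16, 25, 27}
(A ∪ B) ∪ C = {2, 6, 10, 13, 16, 25, 27}

A ∪ B ∪ C = {2, 6, 10, 13, 16, 25, 27}


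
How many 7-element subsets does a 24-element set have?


C(n,k) = n! / (k!(n-k)!)
C(24,7) = 24! / (7!17!)
= 346104

C(24,7) = 346104


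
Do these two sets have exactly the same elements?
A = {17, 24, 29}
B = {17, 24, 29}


Two sets are equal iff they have exactly the same elements.
A = {17, 24, 29}
B = {17, 24, 29}
Same elements → A = B

Yes, A = B


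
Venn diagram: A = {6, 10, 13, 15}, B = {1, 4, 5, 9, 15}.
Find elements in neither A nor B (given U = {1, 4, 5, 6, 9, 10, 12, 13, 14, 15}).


A = {6, 10, 13, 15}
B = {1, 4, 5, 9, 15}
Region: in neither A nor B (given U = {1, 4, 5, 6, 9, 10, 12, 13, 14, 15})
Elements: {12, 14}

Elements in neither A nor B (given U = {1, 4, 5, 6, 9, 10, 12, 13, 14, 15}): {12, 14}


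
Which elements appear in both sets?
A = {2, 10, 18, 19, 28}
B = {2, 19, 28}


A ∩ B = elements in both A and B
A = {2, 10, 18, 19, 28}
B = {2, 19, 28}
A ∩ B = {2, 19, 28}

A ∩ B = {2, 19, 28}


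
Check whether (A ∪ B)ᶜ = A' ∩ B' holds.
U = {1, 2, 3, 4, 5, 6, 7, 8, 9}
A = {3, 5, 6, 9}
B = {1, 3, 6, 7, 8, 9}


LHS: A ∪ B = {1, 3, 5, 6, 7, 8, 9}
(A ∪ B)' = U \ (A ∪ B) = {2, 4}
A' = {1, 2, 4, 7, 8}, B' = {2, 4, 5}
Claimed RHS: A' ∩ B' = {2, 4}
Identity is VALID: LHS = RHS = {2, 4} ✓

Identity is valid. (A ∪ B)' = A' ∩ B' = {2, 4}


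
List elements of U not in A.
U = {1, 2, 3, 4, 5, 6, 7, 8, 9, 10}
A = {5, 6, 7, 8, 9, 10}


Aᶜ = U \ A = elements in U but not in A
U = {1, 2, 3, 4, 5, 6, 7, 8, 9, 10}
A = {5, 6, 7, 8, 9, 10}
Aᶜ = {1, 2, 3, 4}

Aᶜ = {1, 2, 3, 4}


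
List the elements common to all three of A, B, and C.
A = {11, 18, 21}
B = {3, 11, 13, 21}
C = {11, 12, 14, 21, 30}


A ∩ B = {11, 21}
(A ∩ B) ∩ C = {11, 21}

A ∩ B ∩ C = {11, 21}


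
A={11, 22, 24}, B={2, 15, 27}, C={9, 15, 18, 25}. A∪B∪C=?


A ∪ B = {2, 11, 15, 22, 24, 27}
(A ∪ B) ∪ C = {2, 9, 11, 15, 18, 22, 24, 25, 27}

A ∪ B ∪ C = {2, 9, 11, 15, 18, 22, 24, 25, 27}


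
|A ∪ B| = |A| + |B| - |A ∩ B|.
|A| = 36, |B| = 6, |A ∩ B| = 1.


|A ∪ B| = |A| + |B| - |A ∩ B|
= 36 + 6 - 1
= 41

|A ∪ B| = 41


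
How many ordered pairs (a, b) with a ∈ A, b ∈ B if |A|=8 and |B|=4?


|A × B| = |A| × |B|
= 8 × 4
= 32

|A × B| = 32


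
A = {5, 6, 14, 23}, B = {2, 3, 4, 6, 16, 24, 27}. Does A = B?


Two sets are equal iff they have exactly the same elements.
A = {5, 6, 14, 23}
B = {2, 3, 4, 6, 16, 24, 27}
Differences: {2, 3, 4, 5, 14, 16, 23, 24, 27}
A ≠ B

No, A ≠ B


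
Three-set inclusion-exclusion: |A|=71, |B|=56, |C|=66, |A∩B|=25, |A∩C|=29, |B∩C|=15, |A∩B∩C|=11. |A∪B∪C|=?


|A∪B∪C| = |A|+|B|+|C| - |A∩B|-|A∩C|-|B∩C| + |A∩B∩C|
= 71+56+66 - 25-29-15 + 11
= 193 - 69 + 11
= 135

|A ∪ B ∪ C| = 135


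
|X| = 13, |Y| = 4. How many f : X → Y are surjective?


n = |X| = 13, k = |Y| = 4. Surjections via inclusion-exclusion:
S(n,k) = Σ(-1)^i × C(k,i) × (k-i)^n, i=0 to k
i=0: (-1)^0×C(4,0)×4^13 = 67108864
i=1: (-1)^1×C(4,1)×3^13 = -6377292
i=2: (-1)^2×C(4,2)×2^13 = 49152
i=3: (-1)^3×C(4,3)×1^13 = -4
i=4: (-1)^4×C(4,4)×0^13 = 0
Total = 60780720

Number of surjections = 60780720


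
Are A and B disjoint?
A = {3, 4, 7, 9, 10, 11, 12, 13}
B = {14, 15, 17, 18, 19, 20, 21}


Disjoint means A ∩ B = ∅.
A ∩ B = ∅
A ∩ B = ∅, so A and B are disjoint.

Yes, A and B are disjoint


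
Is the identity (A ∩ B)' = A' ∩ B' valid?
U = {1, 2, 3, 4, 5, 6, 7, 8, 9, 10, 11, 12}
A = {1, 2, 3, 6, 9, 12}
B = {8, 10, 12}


LHS: A ∩ B = {12}
(A ∩ B)' = U \ (A ∩ B) = {1, 2, 3, 4, 5, 6, 7, 8, 9, 10, 11}
A' = {4, 5, 7, 8, 10, 11}, B' = {1, 2, 3, 4, 5, 6, 7, 9, 11}
Claimed RHS: A' ∩ B' = {4, 5, 7, 11}
Identity is INVALID: LHS = {1, 2, 3, 4, 5, 6, 7, 8, 9, 10, 11} but the RHS claimed here equals {4, 5, 7, 11}. The correct form is (A ∩ B)' = A' ∪ B'.

Identity is invalid: (A ∩ B)' = {1, 2, 3, 4, 5, 6, 7, 8, 9, 10, 11} but A' ∩ B' = {4, 5, 7, 11}. The correct De Morgan law is (A ∩ B)' = A' ∪ B'.


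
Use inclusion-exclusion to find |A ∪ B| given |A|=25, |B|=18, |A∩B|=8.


|A ∪ B| = |A| + |B| - |A ∩ B|
= 25 + 18 - 8
= 35

|A ∪ B| = 35


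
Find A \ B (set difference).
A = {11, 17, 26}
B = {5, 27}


A \ B = elements in A but not in B
A = {11, 17, 26}
B = {5, 27}
Remove from A any elements in B
A \ B = {11, 17, 26}

A \ B = {11, 17, 26}


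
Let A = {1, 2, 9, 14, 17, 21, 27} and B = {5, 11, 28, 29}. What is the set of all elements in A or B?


A ∪ B = all elements in A or B (or both)
A = {1, 2, 9, 14, 17, 21, 27}
B = {5, 11, 28, 29}
A ∪ B = {1, 2, 5, 9, 11, 14, 17, 21, 27, 28, 29}

A ∪ B = {1, 2, 5, 9, 11, 14, 17, 21, 27, 28, 29}


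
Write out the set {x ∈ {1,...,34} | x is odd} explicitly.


Checking each candidate:
Condition: odd numbers in {1,...,34}
Result = {1, 3, 5, 7, 9, 11, 13, 15, 17, 19, 21, 23, 25, 27, 29, 31, 33}

{1, 3, 5, 7, 9, 11, 13, 15, 17, 19, 21, 23, 25, 27, 29, 31, 33}


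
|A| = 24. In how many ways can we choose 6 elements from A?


C(n,k) = n! / (k!(n-k)!)
C(24,6) = 24! / (6!18!)
= 134596

C(24,6) = 134596


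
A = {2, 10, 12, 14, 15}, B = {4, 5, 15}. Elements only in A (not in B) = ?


A = {2, 10, 12, 14, 15}
B = {4, 5, 15}
Region: only in A (not in B)
Elements: {2, 10, 12, 14}

Elements only in A (not in B): {2, 10, 12, 14}


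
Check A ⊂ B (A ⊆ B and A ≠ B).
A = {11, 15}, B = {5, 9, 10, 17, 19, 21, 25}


A ⊂ B requires: A ⊆ B AND A ≠ B.
A ⊆ B? No
A ⊄ B, so A is not a proper subset.

No, A is not a proper subset of B


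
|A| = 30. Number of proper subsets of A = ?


Total subsets = 2^n = 2^30 = 1073741824
Proper subsets exclude the set itself: 2^n - 1
= 1073741824 - 1
= 1073741823

Number of proper subsets = 1073741823


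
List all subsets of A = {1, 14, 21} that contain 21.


A subset of A contains 21 iff the remaining 2 elements form any subset of A \ {21}.
Count: 2^(n-1) = 2^2 = 4
Subsets containing 21: {21}, {1, 21}, {14, 21}, {1, 14, 21}

Subsets containing 21 (4 total): {21}, {1, 21}, {14, 21}, {1, 14, 21}


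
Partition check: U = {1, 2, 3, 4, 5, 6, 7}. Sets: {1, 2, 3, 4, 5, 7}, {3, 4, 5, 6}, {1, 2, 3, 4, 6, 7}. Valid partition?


A partition requires: (1) non-empty parts, (2) pairwise disjoint, (3) union = U
Parts: {1, 2, 3, 4, 5, 7}, {3, 4, 5, 6}, {1, 2, 3, 4, 6, 7}
Union of parts: {1, 2, 3, 4, 5, 6, 7}
U = {1, 2, 3, 4, 5, 6, 7}
All non-empty? True
Pairwise disjoint? False
Covers U? True

No, not a valid partition


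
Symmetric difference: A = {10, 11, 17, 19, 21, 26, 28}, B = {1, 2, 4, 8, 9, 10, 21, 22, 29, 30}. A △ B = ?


A △ B = (A \ B) ∪ (B \ A) = elements in exactly one of A or B
A \ B = {11, 17, 19, 26, 28}
B \ A = {1, 2, 4, 8, 9, 22, 29, 30}
A △ B = {1, 2, 4, 8, 9, 11, 17, 19, 22, 26, 28, 29, 30}

A △ B = {1, 2, 4, 8, 9, 11, 17, 19, 22, 26, 28, 29, 30}


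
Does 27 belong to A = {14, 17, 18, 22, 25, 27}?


A = {14, 17, 18, 22, 25, 27}
Checking if 27 is in A
27 is in A → True

27 ∈ A


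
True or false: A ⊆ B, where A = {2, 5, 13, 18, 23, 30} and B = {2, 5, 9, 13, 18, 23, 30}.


A ⊆ B means every element of A is in B.
All elements of A are in B.
So A ⊆ B.

Yes, A ⊆ B


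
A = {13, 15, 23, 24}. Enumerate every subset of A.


|A| = 4, so |P(A)| = 2^4 = 16
Enumerate subsets by cardinality (0 to 4):
∅, {13}, {15}, {23}, {24}, {13, 15}, {13, 23}, {13, 24}, {15, 23}, {15, 24}, {23, 24}, {13, 15, 23}, {13, 15, 24}, {13, 23, 24}, {15, 23, 24}, {13, 15, 23, 24}

P(A) has 16 subsets: ∅, {13}, {15}, {23}, {24}, {13, 15}, {13, 23}, {13, 24}, {15, 23}, {15, 24}, {23, 24}, {13, 15, 23}, {13, 15, 24}, {13, 23, 24}, {15, 23, 24}, {13, 15, 23, 24}


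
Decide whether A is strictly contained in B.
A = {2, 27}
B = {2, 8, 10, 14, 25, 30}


A ⊂ B requires: A ⊆ B AND A ≠ B.
A ⊆ B? No
A ⊄ B, so A is not a proper subset.

No, A is not a proper subset of B


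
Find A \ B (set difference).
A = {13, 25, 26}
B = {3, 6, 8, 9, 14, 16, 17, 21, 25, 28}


A \ B = elements in A but not in B
A = {13, 25, 26}
B = {3, 6, 8, 9, 14, 16, 17, 21, 25, 28}
Remove from A any elements in B
A \ B = {13, 26}

A \ B = {13, 26}


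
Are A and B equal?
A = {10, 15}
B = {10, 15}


Two sets are equal iff they have exactly the same elements.
A = {10, 15}
B = {10, 15}
Same elements → A = B

Yes, A = B


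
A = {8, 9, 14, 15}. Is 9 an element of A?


A = {8, 9, 14, 15}
Checking if 9 is in A
9 is in A → True

9 ∈ A


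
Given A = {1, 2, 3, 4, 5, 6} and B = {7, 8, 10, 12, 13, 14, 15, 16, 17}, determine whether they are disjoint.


Disjoint means A ∩ B = ∅.
A ∩ B = ∅
A ∩ B = ∅, so A and B are disjoint.

Yes, A and B are disjoint


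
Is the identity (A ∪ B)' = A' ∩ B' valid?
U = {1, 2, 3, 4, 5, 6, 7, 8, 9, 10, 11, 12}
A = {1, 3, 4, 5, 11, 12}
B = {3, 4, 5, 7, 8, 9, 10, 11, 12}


LHS: A ∪ B = {1, 3, 4, 5, 7, 8, 9, 10, 11, 12}
(A ∪ B)' = U \ (A ∪ B) = {2, 6}
A' = {2, 6, 7, 8, 9, 10}, B' = {1, 2, 6}
Claimed RHS: A' ∩ B' = {2, 6}
Identity is VALID: LHS = RHS = {2, 6} ✓

Identity is valid. (A ∪ B)' = A' ∩ B' = {2, 6}


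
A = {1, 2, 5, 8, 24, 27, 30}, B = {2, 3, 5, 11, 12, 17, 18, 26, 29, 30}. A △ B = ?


A △ B = (A \ B) ∪ (B \ A) = elements in exactly one of A or B
A \ B = {1, 8, 24, 27}
B \ A = {3, 11, 12, 17, 18, 26, 29}
A △ B = {1, 3, 8, 11, 12, 17, 18, 24, 26, 27, 29}

A △ B = {1, 3, 8, 11, 12, 17, 18, 24, 26, 27, 29}


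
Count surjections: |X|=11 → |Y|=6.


n = |X| = 11, k = |Y| = 6. Surjections via inclusion-exclusion:
S(n,k) = Σ(-1)^i × C(k,i) × (k-i)^n, i=0 to k
i=0: (-1)^0×C(6,0)×6^11 = 362797056
i=1: (-1)^1×C(6,1)×5^11 = -292968750
i=2: (-1)^2×C(6,2)×4^11 = 62914560
i=3: (-1)^3×C(6,3)×3^11 = -3542940
i=4: (-1)^4×C(6,4)×2^11 = 30720
i=5: (-1)^5×C(6,5)×1^11 = -6
i=6: (-1)^6×C(6,6)×0^11 = 0
Total = 129230640

Number of surjections = 129230640


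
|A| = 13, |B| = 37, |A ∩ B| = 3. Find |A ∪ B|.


|A ∪ B| = |A| + |B| - |A ∩ B|
= 13 + 37 - 3
= 47

|A ∪ B| = 47


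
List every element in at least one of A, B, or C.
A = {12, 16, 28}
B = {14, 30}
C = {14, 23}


A ∪ B = {12, 14, 16, 28, 30}
(A ∪ B) ∪ C = {12, 14, 16, 23, 28, 30}

A ∪ B ∪ C = {12, 14, 16, 23, 28, 30}


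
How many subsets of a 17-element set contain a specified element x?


Subsets of A containing x correspond to subsets of A \ {x}, which has 16 elements.
Count = 2^(n-1) = 2^16
= 65536

Number of subsets containing x = 65536


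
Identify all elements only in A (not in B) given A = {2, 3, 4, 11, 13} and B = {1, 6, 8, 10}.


A = {2, 3, 4, 11, 13}
B = {1, 6, 8, 10}
Region: only in A (not in B)
Elements: {2, 3, 4, 11, 13}

Elements only in A (not in B): {2, 3, 4, 11, 13}


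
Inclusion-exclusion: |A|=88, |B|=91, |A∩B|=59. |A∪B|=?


|A ∪ B| = |A| + |B| - |A ∩ B|
= 88 + 91 - 59
= 120

|A ∪ B| = 120


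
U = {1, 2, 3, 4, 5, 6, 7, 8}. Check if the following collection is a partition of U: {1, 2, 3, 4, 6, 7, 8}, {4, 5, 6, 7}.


A partition requires: (1) non-empty parts, (2) pairwise disjoint, (3) union = U
Parts: {1, 2, 3, 4, 6, 7, 8}, {4, 5, 6, 7}
Union of parts: {1, 2, 3, 4, 5, 6, 7, 8}
U = {1, 2, 3, 4, 5, 6, 7, 8}
All non-empty? True
Pairwise disjoint? False
Covers U? True

No, not a valid partition


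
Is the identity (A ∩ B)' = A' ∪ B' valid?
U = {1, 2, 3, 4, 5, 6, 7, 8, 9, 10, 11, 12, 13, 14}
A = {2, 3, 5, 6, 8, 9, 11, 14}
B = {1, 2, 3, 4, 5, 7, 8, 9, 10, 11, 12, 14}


LHS: A ∩ B = {2, 3, 5, 8, 9, 11, 14}
(A ∩ B)' = U \ (A ∩ B) = {1, 4, 6, 7, 10, 12, 13}
A' = {1, 4, 7, 10, 12, 13}, B' = {6, 13}
Claimed RHS: A' ∪ B' = {1, 4, 6, 7, 10, 12, 13}
Identity is VALID: LHS = RHS = {1, 4, 6, 7, 10, 12, 13} ✓

Identity is valid. (A ∩ B)' = A' ∪ B' = {1, 4, 6, 7, 10, 12, 13}


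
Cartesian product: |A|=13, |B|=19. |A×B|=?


|A × B| = |A| × |B|
= 13 × 19
= 247

|A × B| = 247


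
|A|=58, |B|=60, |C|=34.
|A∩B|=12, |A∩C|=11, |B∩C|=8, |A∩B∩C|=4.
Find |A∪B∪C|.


|A∪B∪C| = |A|+|B|+|C| - |A∩B|-|A∩C|-|B∩C| + |A∩B∩C|
= 58+60+34 - 12-11-8 + 4
= 152 - 31 + 4
= 125

|A ∪ B ∪ C| = 125


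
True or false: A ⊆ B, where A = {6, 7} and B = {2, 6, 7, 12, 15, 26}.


A ⊆ B means every element of A is in B.
All elements of A are in B.
So A ⊆ B.

Yes, A ⊆ B


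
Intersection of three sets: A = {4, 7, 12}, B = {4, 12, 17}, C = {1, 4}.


A ∩ B = {4, 12}
(A ∩ B) ∩ C = {4}

A ∩ B ∩ C = {4}


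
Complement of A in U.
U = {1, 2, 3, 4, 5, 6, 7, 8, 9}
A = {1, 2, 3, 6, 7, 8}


Aᶜ = U \ A = elements in U but not in A
U = {1, 2, 3, 4, 5, 6, 7, 8, 9}
A = {1, 2, 3, 6, 7, 8}
Aᶜ = {4, 5, 9}

Aᶜ = {4, 5, 9}


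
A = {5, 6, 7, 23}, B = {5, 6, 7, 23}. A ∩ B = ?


A ∩ B = elements in both A and B
A = {5, 6, 7, 23}
B = {5, 6, 7, 23}
A ∩ B = {5, 6, 7, 23}

A ∩ B = {5, 6, 7, 23}


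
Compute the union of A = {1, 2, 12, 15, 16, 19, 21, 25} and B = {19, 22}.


A ∪ B = all elements in A or B (or both)
A = {1, 2, 12, 15, 16, 19, 21, 25}
B = {19, 22}
A ∪ B = {1, 2, 12, 15, 16, 19, 21, 22, 25}

A ∪ B = {1, 2, 12, 15, 16, 19, 21, 22, 25}


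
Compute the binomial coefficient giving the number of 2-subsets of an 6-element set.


C(n,k) = n! / (k!(n-k)!)
C(6,2) = 6! / (2!4!)
= 15

C(6,2) = 15


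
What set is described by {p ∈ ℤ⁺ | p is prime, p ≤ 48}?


Checking each candidate:
Condition: primes ≤ 48
Result = {2, 3, 5, 7, 11, 13, 17, 19, 23, 29, 31, 37, 41, 43, 47}

{2, 3, 5, 7, 11, 13, 17, 19, 23, 29, 31, 37, 41, 43, 47}


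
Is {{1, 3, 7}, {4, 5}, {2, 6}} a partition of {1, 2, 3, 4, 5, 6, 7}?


A partition requires: (1) non-empty parts, (2) pairwise disjoint, (3) union = U
Parts: {1, 3, 7}, {4, 5}, {2, 6}
Union of parts: {1, 2, 3, 4, 5, 6, 7}
U = {1, 2, 3, 4, 5, 6, 7}
All non-empty? True
Pairwise disjoint? True
Covers U? True

Yes, valid partition


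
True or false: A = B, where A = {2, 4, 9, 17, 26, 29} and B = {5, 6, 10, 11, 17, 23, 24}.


Two sets are equal iff they have exactly the same elements.
A = {2, 4, 9, 17, 26, 29}
B = {5, 6, 10, 11, 17, 23, 24}
Differences: {2, 4, 5, 6, 9, 10, 11, 23, 24, 26, 29}
A ≠ B

No, A ≠ B


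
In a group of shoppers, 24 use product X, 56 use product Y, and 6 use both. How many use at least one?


|A ∪ B| = |A| + |B| - |A ∩ B|
= 24 + 56 - 6
= 74

|A ∪ B| = 74


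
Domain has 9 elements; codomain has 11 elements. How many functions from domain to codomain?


Each of |A| = 9 inputs maps to any of |B| = 11 outputs.
# functions = |B|^|A| = 11^9
= 2357947691

Number of functions = 2357947691


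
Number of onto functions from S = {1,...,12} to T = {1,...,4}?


n = |S| = 12, k = |T| = 4. Surjections via inclusion-exclusion:
S(n,k) = Σ(-1)^i × C(k,i) × (k-i)^n, i=0 to k
i=0: (-1)^0×C(4,0)×4^12 = 16777216
i=1: (-1)^1×C(4,1)×3^12 = -2125764
i=2: (-1)^2×C(4,2)×2^12 = 24576
i=3: (-1)^3×C(4,3)×1^12 = -4
i=4: (-1)^4×C(4,4)×0^12 = 0
Total = 14676024

Number of surjections = 14676024


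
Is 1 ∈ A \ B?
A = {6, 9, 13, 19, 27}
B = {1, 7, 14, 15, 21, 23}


A = {6, 9, 13, 19, 27}, B = {1, 7, 14, 15, 21, 23}
A \ B = elements in A but not in B
A \ B = {6, 9, 13, 19, 27}
Checking if 1 ∈ A \ B
1 is not in A \ B → False

1 ∉ A \ B


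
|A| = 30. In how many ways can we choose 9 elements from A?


C(n,k) = n! / (k!(n-k)!)
C(30,9) = 30! / (9!21!)
= 14307150

C(30,9) = 14307150


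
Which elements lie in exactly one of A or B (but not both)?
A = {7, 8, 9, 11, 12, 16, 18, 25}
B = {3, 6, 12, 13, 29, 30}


A △ B = (A \ B) ∪ (B \ A) = elements in exactly one of A or B
A \ B = {7, 8, 9, 11, 16, 18, 25}
B \ A = {3, 6, 13, 29, 30}
A △ B = {3, 6, 7, 8, 9, 11, 13, 16, 18, 25, 29, 30}

A △ B = {3, 6, 7, 8, 9, 11, 13, 16, 18, 25, 29, 30}


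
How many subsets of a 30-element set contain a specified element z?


Subsets of A containing z correspond to subsets of A \ {z}, which has 29 elements.
Count = 2^(n-1) = 2^29
= 536870912

Number of subsets containing z = 536870912


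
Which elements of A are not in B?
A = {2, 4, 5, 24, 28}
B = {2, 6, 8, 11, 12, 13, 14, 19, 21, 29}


A \ B = elements in A but not in B
A = {2, 4, 5, 24, 28}
B = {2, 6, 8, 11, 12, 13, 14, 19, 21, 29}
Remove from A any elements in B
A \ B = {4, 5, 24, 28}

A \ B = {4, 5, 24, 28}


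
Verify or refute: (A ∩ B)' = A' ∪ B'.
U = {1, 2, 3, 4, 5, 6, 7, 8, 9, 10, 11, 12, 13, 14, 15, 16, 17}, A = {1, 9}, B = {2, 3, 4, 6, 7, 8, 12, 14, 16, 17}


LHS: A ∩ B = ∅
(A ∩ B)' = U \ (A ∩ B) = {1, 2, 3, 4, 5, 6, 7, 8, 9, 10, 11, 12, 13, 14, 15, 16, 17}
A' = {2, 3, 4, 5, 6, 7, 8, 10, 11, 12, 13, 14, 15, 16, 17}, B' = {1, 5, 9, 10, 11, 13, 15}
Claimed RHS: A' ∪ B' = {1, 2, 3, 4, 5, 6, 7, 8, 9, 10, 11, 12, 13, 14, 15, 16, 17}
Identity is VALID: LHS = RHS = {1, 2, 3, 4, 5, 6, 7, 8, 9, 10, 11, 12, 13, 14, 15, 16, 17} ✓

Identity is valid. (A ∩ B)' = A' ∪ B' = {1, 2, 3, 4, 5, 6, 7, 8, 9, 10, 11, 12, 13, 14, 15, 16, 17}
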